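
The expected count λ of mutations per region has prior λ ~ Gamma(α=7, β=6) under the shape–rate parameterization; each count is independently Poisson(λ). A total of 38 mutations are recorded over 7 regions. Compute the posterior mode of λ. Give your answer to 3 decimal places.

λ̂_MAP = 3.385

Σxᵢ = 38, n = 7.
Posterior ∝ λ^6e^(−6λ) · λ^38e^(−7λ) = λ^44e^(−13λ), i.e. Gamma(shape=45, rate=13).
The mode of a Gamma(a, b) with a ≥ 1 (shape–rate) is (a−1)/b = 44/13 ≈ 3.385.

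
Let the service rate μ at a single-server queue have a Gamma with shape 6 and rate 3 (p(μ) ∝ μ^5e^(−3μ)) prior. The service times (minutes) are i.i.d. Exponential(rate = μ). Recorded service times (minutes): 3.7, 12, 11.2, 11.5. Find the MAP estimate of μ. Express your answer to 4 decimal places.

The Exponential(rate=μ) likelihood is ∝ μ^n e^(−μΣtᵢ). Here n = 4 and Σtᵢ = 3.7 + 12 + 11.2 + 11.5 = 38.4.
Posterior ∝ μ^5e^(−3μ) · μ^4e^(−38.4μ) = μ^9e^(−41.4μ), i.e. Gamma(10, 41.4).
Mode = (a−1)/b = 9/41.4 ≈ 0.2174.

μ̂_MAP = 0.2174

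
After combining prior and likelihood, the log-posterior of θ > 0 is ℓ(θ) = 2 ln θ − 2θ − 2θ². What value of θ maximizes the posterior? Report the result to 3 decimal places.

ℓ'(θ) = 2/θ − 2 − 4θ. Setting this to zero and multiplying by θ: 4θ² + 2θ − 2 = 0.
θ = (−2 + √(2² + 4·4·2)) / (2·4) = (−2 + √36) / 8 = (−2 + 6)/8 = 1/2.
ℓ''(θ) = −2/θ² − 4 < 0, confirming a maximum.

θ̂_MAP = 0.500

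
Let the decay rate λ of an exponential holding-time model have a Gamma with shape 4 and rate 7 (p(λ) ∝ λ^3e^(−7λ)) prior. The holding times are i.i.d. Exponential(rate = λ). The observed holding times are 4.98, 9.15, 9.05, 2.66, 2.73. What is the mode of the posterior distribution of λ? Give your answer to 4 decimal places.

λ̂_MAP = 0.2249

The Exponential(rate=λ) likelihood is ∝ λ^n e^(−λΣtᵢ). Here n = 5 and Σtᵢ = 4.98 + 9.15 + 9.05 + 2.66 + 2.73 = 28.57.
Posterior ∝ λ^3e^(−7λ) · λ^5e^(−28.57λ) = λ^8e^(−35.57λ), i.e. Gamma(9, 35.57).
Mode = (a−1)/b = 8/35.57 ≈ 0.2249.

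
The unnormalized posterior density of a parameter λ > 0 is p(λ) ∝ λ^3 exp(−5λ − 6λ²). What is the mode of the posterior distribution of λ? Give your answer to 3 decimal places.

λ̂_MAP = 0.333

ℓ'(λ) = 3/λ − 5 − 12λ. Setting this to zero and multiplying by λ: 12λ² + 5λ − 3 = 0.
λ = (−5 + √(5² + 4·12·3)) / (2·12) = (−5 + √169) / 24 = (−5 + 13)/24 = 1/3.
ℓ''(λ) = −3/λ² − 12 < 0, confirming a maximum.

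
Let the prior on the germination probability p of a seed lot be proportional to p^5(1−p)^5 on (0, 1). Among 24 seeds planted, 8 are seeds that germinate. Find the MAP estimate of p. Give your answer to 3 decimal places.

The prior density ∝ p^5(1−p)^5 is the kernel of Beta(6, 6).
Data: 8 successes in 24 trials. The binomial likelihood contributes p^8(1−p)^16, so the posterior is Beta(6+8, 6+16) = Beta(14, 22).
For Beta(a, b) with a, b > 1 the mode is (a−1)/(a+b−2) = 13/34 ≈ 0.382.

p̂_MAP = 0.382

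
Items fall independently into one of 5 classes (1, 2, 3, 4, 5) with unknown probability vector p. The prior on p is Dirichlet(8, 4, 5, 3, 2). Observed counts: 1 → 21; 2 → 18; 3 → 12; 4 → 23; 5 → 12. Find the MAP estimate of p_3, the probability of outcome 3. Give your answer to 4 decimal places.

MAP estimate: 0.1553

The posterior is Dirichlet(αᵢ + nᵢ) = Dirichlet(29, 22, 17, 26, 14).
For a Dirichlet(a₁,…,a_K) with all aᵢ > 1, the mode has j-th component (aⱼ − 1)/(Σaᵢ − K).
Here Σaᵢ = 108 and K = 5, so p_3 = (17 − 1)/(108 − 5) = 16/103 ≈ 0.1553.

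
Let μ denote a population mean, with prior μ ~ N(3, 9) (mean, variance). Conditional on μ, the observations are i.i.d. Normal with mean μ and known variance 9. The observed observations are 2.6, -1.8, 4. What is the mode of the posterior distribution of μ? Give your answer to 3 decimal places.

n = 3; x̄ = (2.6 + (-1.8) + 4)/3 = 4.8/3 = 1.6.
For a Normal prior and Normal likelihood with known variance, the posterior is Normal; its mode equals its mean, the precision-weighted average.
Prior precision 1/σ₀² = 1/9; data precision n/σ² = 3/9 = 1/3.
μ̂ = ((1/9)·3 + (1/3)·1.6) / (1/9 + 1/3) = (13/15)/(4/9) = 1.950.

μ̂_MAP = 1.950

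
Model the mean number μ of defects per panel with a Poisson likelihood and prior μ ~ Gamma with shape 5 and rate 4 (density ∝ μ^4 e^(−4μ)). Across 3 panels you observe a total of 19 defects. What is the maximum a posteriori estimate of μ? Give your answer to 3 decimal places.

μ̂_MAP = 3.286

Σxᵢ = 19, n = 3.
Posterior ∝ μ^4e^(−4μ) · μ^19e^(−3μ) = μ^23e^(−7μ), i.e. Gamma(shape=24, rate=7).
The mode of a Gamma(a, b) with a ≥ 1 (shape–rate) is (a−1)/b = 23/7 ≈ 3.286.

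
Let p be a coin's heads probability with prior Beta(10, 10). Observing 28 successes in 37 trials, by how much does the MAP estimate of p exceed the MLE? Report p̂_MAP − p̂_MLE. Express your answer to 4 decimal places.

MAP − MLE = -0.0840

Posterior is Beta(38, 19); MAP = (38−1)/(57−2) = 37/55 ≈ 0.67273.
MLE ignores the prior: p̂_MLE = k/n = 28/37 ≈ 0.75676.
Difference = 37/55 − 28/37 = -171/2035 ≈ -0.0840.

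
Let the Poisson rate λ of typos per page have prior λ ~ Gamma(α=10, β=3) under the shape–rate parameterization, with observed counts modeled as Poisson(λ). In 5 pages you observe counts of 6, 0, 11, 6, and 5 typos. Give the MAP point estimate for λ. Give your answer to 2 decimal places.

Σxᵢ = 6+0+11+6+5 = 28, with n = 5.
Posterior ∝ λ^9e^(−3λ) · λ^28e^(−5λ) = λ^37e^(−8λ), i.e. Gamma(shape=38, rate=8).
The mode of a Gamma(a, b) with a ≥ 1 (shape–rate) is (a−1)/b = 37/8 ≈ 4.63.

λ̂_MAP = 4.63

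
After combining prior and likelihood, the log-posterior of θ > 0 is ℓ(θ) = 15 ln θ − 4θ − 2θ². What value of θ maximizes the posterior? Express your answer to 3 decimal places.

ℓ'(θ) = 15/θ − 4 − 4θ. Setting this to zero and multiplying by θ: 4θ² + 4θ − 15 = 0.
θ = (−4 + √(4² + 4·4·15)) / (2·4) = (−4 + √256) / 8 = (−4 + 16)/8 = 3/2.
ℓ''(θ) = −15/θ² − 4 < 0, confirming a maximum.

θ̂_MAP = 1.500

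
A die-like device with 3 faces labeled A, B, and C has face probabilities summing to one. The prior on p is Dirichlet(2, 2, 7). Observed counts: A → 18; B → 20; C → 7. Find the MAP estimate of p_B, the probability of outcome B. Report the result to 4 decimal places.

MAP estimate of p_B = 0.3962

The posterior is Dirichlet(αᵢ + nᵢ) = Dirichlet(20, 22, 14).
For a Dirichlet(a₁,…,a_K) with all aᵢ > 1, the mode has j-th component (aⱼ − 1)/(Σaᵢ − K).
Here Σaᵢ = 56 and K = 3, so p_B = (22 − 1)/(56 − 3) = 21/53 ≈ 0.3962.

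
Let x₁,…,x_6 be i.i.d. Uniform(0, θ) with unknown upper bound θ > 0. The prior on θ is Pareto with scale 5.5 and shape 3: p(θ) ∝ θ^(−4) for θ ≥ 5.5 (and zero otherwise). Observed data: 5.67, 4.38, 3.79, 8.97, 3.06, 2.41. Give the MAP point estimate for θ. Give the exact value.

The Uniform(0, θ) likelihood is θ^(−n) for θ ≥ max(xᵢ), zero otherwise. Here max(xᵢ) = 8.97.
Posterior ∝ θ^(−4) · θ^(−6) = θ^(−10) on θ ≥ max(5.5, 8.97) = 8.97.
This density is strictly decreasing in θ, so the posterior mode lies at the lower boundary of the support.

θ̂_MAP = 8.97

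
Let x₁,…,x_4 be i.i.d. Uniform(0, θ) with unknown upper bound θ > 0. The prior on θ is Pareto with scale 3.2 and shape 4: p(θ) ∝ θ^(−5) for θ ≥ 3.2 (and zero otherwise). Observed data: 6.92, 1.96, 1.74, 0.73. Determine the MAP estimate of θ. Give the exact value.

The Uniform(0, θ) likelihood is θ^(−n) for θ ≥ max(xᵢ), zero otherwise. Here max(xᵢ) = 6.92.
Posterior ∝ θ^(−5) · θ^(−4) = θ^(−9) on θ ≥ max(3.2, 6.92) = 6.92.
This density is strictly decreasing in θ, so the posterior mode lies at the lower boundary of the support.

θ̂_MAP = 6.92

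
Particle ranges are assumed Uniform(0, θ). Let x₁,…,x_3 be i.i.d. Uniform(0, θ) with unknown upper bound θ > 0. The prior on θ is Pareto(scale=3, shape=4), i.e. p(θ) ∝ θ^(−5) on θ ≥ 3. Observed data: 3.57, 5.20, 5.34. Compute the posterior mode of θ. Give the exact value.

θ̂_MAP = 5.34

The Uniform(0, θ) likelihood is θ^(−n) for θ ≥ max(xᵢ), zero otherwise. Here max(xᵢ) = 5.34.
Posterior ∝ θ^(−5) · θ^(−3) = θ^(−8) on θ ≥ max(3, 5.34) = 5.34.
This density is strictly decreasing in θ, so the posterior mode lies at the lower boundary of the support.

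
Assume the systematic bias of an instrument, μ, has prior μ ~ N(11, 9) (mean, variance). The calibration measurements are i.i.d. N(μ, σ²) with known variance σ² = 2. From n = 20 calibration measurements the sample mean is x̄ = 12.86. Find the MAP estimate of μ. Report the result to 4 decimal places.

μ̂_MAP = 12.8396

n = 20, x̄ = 12.86.
For a Normal prior and Normal likelihood with known variance, the posterior is Normal; its mode equals its mean, the precision-weighted average.
Prior precision 1/σ₀² = 1/9; data precision n/σ² = 20/2 = 10.
μ̂ = ((1/9)·11 + 10·12.86) / (1/9 + 10) = (5842/45)/(91/9) = 5842/455 ≈ 12.8396.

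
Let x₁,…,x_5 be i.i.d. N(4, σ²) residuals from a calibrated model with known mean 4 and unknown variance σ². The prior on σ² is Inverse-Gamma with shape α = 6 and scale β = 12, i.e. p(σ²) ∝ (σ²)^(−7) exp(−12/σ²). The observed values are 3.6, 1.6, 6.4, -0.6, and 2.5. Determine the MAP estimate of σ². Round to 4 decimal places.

σ̂²_MAP = 3.1100

Sum of squared deviations about the known mean: SS = (3.6−4)² + (1.6−4)² + (6.4−4)² + (-0.6−4)² + (2.5−4)² = 35.09.
The Normal likelihood contributes (σ²)^(−n/2) exp(−SS/(2σ²)), so the posterior is Inverse-Gamma(α + n/2, β + SS/2) = Inverse-Gamma(8.5, 29.545).
The mode of Inverse-Gamma(a, b) is b/(a+1) = 29.545/9.5 ≈ 3.1100.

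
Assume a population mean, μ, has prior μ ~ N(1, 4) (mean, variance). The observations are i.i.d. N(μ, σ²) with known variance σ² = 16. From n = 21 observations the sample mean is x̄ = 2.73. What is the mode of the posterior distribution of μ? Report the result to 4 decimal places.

n = 21, x̄ = 2.73.
For a Normal prior and Normal likelihood with known variance, the posterior is Normal; its mode equals its mean, the precision-weighted average.
Prior precision 1/σ₀² = 1/4 = 0.25; data precision n/σ² = 21/16 = 1.3125.
μ̂ = (0.25·1 + 1.3125·2.73) / (0.25 + 1.3125) = 3.833125/1.5625 = 2.4532.

μ̂_MAP = 2.4532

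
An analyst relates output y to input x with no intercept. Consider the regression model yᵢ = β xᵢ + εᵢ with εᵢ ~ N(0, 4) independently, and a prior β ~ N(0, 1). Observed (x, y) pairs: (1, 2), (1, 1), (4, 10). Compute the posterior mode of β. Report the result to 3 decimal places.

log p(β | y) = −Σ(yᵢ − βxᵢ)²/(2·4) − β²/(2·1) + const.
Setting the derivative to zero: Σxᵢ(yᵢ − βxᵢ)/4 − β/1 = 0, so β = Σxᵢyᵢ / (Σxᵢ² + σ²/τ²).
Σxᵢyᵢ = 1·2 + 1·1 + 4·10 = 43; Σxᵢ² = 18; σ²/τ² = 4.
β̂_MAP = 43 / (18 + 4) = 43/22 ≈ 1.955.

β̂_MAP = 1.955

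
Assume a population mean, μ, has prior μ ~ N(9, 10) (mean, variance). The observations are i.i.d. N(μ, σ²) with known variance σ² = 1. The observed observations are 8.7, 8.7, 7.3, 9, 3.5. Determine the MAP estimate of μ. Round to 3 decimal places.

n = 5; x̄ = (8.7 + 8.7 + 7.3 + 9 + 3.5)/5 = 37.2/5 = 7.44.
For a Normal prior and Normal likelihood with known variance, the posterior is Normal; its mode equals its mean, the precision-weighted average.
Prior precision 1/σ₀² = 1/10 = 0.1; data precision n/σ² = 5/1 = 5.
μ̂ = (0.1·9 + 5·7.44) / (0.1 + 5) = 38.1/5.1 = 127/17 ≈ 7.471.

μ̂_MAP = 7.471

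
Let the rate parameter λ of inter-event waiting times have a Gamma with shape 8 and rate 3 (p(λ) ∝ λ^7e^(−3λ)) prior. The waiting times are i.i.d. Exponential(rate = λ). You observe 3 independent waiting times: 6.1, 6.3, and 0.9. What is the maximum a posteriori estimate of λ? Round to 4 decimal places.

The Exponential(rate=λ) likelihood is ∝ λ^n e^(−λΣtᵢ). Here n = 3 and Σtᵢ = 6.1 + 6.3 + 0.9 = 13.3.
Posterior ∝ λ^7e^(−3λ) · λ^3e^(−13.3λ) = λ^10e^(−16.3λ), i.e. Gamma(11, 16.3).
Mode = (a−1)/b = 10/16.3 ≈ 0.6135.

λ̂_MAP = 0.6135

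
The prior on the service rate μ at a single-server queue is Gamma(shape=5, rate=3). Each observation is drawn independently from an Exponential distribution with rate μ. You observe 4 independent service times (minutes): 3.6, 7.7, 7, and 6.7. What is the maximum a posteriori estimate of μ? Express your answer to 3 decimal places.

The Exponential(rate=μ) likelihood is ∝ μ^n e^(−μΣtᵢ). Here n = 4 and Σtᵢ = 3.6 + 7.7 + 7 + 6.7 = 25.
Posterior ∝ μ^4e^(−3μ) · μ^4e^(−25μ) = μ^8e^(−28μ), i.e. Gamma(9, 28).
Mode = (a−1)/b = 8/28 ≈ 0.286.

μ̂_MAP = 0.286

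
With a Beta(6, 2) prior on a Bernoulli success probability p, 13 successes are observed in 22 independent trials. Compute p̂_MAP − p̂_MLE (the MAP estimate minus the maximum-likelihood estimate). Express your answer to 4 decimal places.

Posterior is Beta(19, 11); MAP = (19−1)/(30−2) = 18/28 ≈ 0.64286.
MLE ignores the prior: p̂_MLE = k/n = 13/22 ≈ 0.59091.
Difference = 18/28 − 13/22 = 4/77 ≈ 0.0519.

MAP − MLE = 0.0519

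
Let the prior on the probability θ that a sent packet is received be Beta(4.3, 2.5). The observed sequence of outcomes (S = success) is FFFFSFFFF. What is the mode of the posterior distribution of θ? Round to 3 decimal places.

Prior: Beta(4.3, 2.5).
Data: 1 success in 9 trials (from the sequence). The binomial likelihood contributes θ(1−θ)^8, so the posterior is Beta(4.3+1, 2.5+8) = Beta(5.3, 10.5).
For Beta(a, b) with a, b > 1 the mode is (a−1)/(a+b−2) = 4.3/13.8 ≈ 0.312.

θ̂_MAP = 0.312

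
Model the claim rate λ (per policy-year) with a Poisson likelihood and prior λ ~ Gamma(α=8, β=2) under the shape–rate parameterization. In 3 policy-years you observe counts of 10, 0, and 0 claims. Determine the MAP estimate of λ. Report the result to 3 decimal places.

λ̂_MAP = 3.400

Σxᵢ = 10+0+0 = 10, with n = 3.
Posterior ∝ λ^7e^(−2λ) · λ^10e^(−3λ) = λ^17e^(−5λ), i.e. Gamma(shape=18, rate=5).
The mode of a Gamma(a, b) with a ≥ 1 (shape–rate) is (a−1)/b = 17/5 ≈ 3.400.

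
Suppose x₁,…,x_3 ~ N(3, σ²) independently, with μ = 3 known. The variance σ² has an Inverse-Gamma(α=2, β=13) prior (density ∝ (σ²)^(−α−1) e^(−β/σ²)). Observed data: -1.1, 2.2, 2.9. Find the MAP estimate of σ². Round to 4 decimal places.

Sum of squared deviations about the known mean: SS = (-1.1−3)² + (2.2−3)² + (2.9−3)² = 17.46.
The Normal likelihood contributes (σ²)^(−n/2) exp(−SS/(2σ²)), so the posterior is Inverse-Gamma(α + n/2, β + SS/2) = Inverse-Gamma(3.5, 21.73).
The mode of Inverse-Gamma(a, b) is b/(a+1) = 21.73/4.5 ≈ 4.8289.

σ̂²_MAP = 4.8289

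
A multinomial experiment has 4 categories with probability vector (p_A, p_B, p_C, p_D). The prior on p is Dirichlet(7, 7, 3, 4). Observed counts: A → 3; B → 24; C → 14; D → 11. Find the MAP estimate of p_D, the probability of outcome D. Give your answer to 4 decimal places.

The posterior is Dirichlet(αᵢ + nᵢ) = Dirichlet(10, 31, 17, 15).
For a Dirichlet(a₁,…,a_K) with all aᵢ > 1, the mode has j-th component (aⱼ − 1)/(Σaᵢ − K).
Here Σaᵢ = 73 and K = 4, so p_D = (15 − 1)/(73 − 4) = 14/69 ≈ 0.2029.

MAP estimate of p_D = 0.2029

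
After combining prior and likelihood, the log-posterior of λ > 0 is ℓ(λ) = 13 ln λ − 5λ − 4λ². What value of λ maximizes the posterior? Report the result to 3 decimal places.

ℓ'(λ) = 13/λ − 5 − 8λ. Setting this to zero and multiplying by λ: 8λ² + 5λ − 13 = 0.
λ = (−5 + √(5² + 4·8·13)) / (2·8) = (−5 + √441) / 16 = (−5 + 21)/16 = 1.
ℓ''(λ) = −13/λ² − 8 < 0, confirming a maximum.

λ̂_MAP = 1.000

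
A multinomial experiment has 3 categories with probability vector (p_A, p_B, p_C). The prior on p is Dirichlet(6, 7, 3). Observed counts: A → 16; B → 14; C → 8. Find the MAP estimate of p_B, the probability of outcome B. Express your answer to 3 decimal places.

The posterior is Dirichlet(αᵢ + nᵢ) = Dirichlet(22, 21, 11).
For a Dirichlet(a₁,…,a_K) with all aᵢ > 1, the mode has j-th component (aⱼ − 1)/(Σaᵢ − K).
Here Σaᵢ = 54 and K = 3, so p_B = (21 − 1)/(54 − 3) = 20/51 ≈ 0.392.

MAP estimate of p_B = 0.392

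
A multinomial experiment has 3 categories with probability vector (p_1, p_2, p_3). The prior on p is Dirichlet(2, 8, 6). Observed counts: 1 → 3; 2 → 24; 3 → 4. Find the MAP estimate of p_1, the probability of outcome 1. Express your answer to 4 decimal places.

MAP estimate: 0.0909

The posterior is Dirichlet(αᵢ + nᵢ) = Dirichlet(5, 32, 10).
For a Dirichlet(a₁,…,a_K) with all aᵢ > 1, the mode has j-th component (aⱼ − 1)/(Σaᵢ − K).
Here Σaᵢ = 47 and K = 3, so p_1 = (5 − 1)/(47 − 3) = 4/44 ≈ 0.0909.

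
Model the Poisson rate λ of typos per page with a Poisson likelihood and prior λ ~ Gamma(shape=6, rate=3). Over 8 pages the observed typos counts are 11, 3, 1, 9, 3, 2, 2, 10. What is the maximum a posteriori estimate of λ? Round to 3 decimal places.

λ̂_MAP = 4.182

Σxᵢ = 11+3+1+9+3+2+2+10 = 41, with n = 8.
Posterior ∝ λ^5e^(−3λ) · λ^41e^(−8λ) = λ^46e^(−11λ), i.e. Gamma(shape=47, rate=11).
The mode of a Gamma(a, b) with a ≥ 1 (shape–rate) is (a−1)/b = 46/11 ≈ 4.182.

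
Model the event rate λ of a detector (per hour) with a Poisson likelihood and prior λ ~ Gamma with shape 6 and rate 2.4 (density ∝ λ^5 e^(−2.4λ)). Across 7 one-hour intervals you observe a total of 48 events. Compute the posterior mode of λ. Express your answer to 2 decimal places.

λ̂_MAP = 5.64

Σxᵢ = 48, n = 7.
Posterior ∝ λ^5e^(−2.4λ) · λ^48e^(−7λ) = λ^53e^(−9.4λ), i.e. Gamma(shape=54, rate=9.4).
The mode of a Gamma(a, b) with a ≥ 1 (shape–rate) is (a−1)/b = 53/9.4 ≈ 5.64.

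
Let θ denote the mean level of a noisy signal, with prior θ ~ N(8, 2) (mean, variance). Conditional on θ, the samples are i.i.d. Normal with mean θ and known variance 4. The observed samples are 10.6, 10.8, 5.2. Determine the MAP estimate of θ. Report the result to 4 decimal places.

n = 3; x̄ = (10.6 + 10.8 + 5.2)/3 = 26.6/3 = 133/15 ≈ 8.8667.
For a Normal prior and Normal likelihood with known variance, the posterior is Normal; its mode equals its mean, the precision-weighted average.
Prior precision 1/σ₀² = 1/2 = 0.5; data precision n/σ² = 3/4 = 0.75.
θ̂ = (0.5·8 + 0.75·(133/15)) / (0.5 + 0.75) = 10.65/1.25 = 8.5200.

θ̂_MAP = 8.5200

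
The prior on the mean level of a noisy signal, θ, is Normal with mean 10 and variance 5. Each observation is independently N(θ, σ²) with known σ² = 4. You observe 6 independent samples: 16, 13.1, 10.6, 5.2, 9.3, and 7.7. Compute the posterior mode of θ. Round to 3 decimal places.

n = 6; x̄ = (16 + 13.1 + 10.6 + 5.2 + 9.3 + 7.7)/6 = 61.9/6 = 619/60 ≈ 10.3167.
For a Normal prior and Normal likelihood with known variance, the posterior is Normal; its mode equals its mean, the precision-weighted average.
Prior precision 1/σ₀² = 1/5 = 0.2; data precision n/σ² = 6/4 = 1.5.
θ̂ = (0.2·10 + 1.5·(619/60)) / (0.2 + 1.5) = 17.475/1.7 = 699/68 ≈ 10.279.

θ̂_MAP = 10.279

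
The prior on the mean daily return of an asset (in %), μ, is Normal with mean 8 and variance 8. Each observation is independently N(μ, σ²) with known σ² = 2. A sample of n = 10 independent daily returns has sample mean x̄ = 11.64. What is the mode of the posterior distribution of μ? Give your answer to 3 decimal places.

n = 10, x̄ = 11.64.
For a Normal prior and Normal likelihood with known variance, the posterior is Normal; its mode equals its mean, the precision-weighted average.
Prior precision 1/σ₀² = 1/8 = 0.125; data precision n/σ² = 10/2 = 5.
μ̂ = (0.125·8 + 5·11.64) / (0.125 + 5) = 59.2/5.125 = 2368/205 ≈ 11.551.

μ̂_MAP = 11.551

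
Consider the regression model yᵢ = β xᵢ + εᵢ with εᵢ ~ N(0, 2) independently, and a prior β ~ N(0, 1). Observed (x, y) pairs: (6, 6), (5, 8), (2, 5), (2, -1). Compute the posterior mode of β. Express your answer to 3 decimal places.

β̂_MAP = 1.183

log p(β | y) = −Σ(yᵢ − βxᵢ)²/(2·2) − β²/(2·1) + const.
Setting the derivative to zero: Σxᵢ(yᵢ − βxᵢ)/2 − β/1 = 0, so β = Σxᵢyᵢ / (Σxᵢ² + σ²/τ²).
Σxᵢyᵢ = 6·6 + 5·8 + 2·5 + 2·(-1) = 84; Σxᵢ² = 69; σ²/τ² = 2.
β̂_MAP = 84 / (69 + 2) = 84/71 ≈ 1.183.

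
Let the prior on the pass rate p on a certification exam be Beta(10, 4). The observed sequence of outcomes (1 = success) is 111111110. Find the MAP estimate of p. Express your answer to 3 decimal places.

Prior: Beta(10, 4).
Data: 8 successes in 9 trials (from the sequence). The binomial likelihood contributes p^8(1−p)^1, so the posterior is Beta(10+8, 4+1) = Beta(18, 5).
For Beta(a, b) with a, b > 1 the mode is (a−1)/(a+b−2) = 17/21 ≈ 0.810.

p̂_MAP = 0.810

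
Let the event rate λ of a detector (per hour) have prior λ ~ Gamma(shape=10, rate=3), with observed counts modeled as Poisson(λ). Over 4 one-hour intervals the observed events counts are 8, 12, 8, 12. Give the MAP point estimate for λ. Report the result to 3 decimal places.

Σxᵢ = 8+12+8+12 = 40, with n = 4.
Posterior ∝ λ^9e^(−3λ) · λ^40e^(−4λ) = λ^49e^(−7λ), i.e. Gamma(shape=50, rate=7).
The mode of a Gamma(a, b) with a ≥ 1 (shape–rate) is (a−1)/b = 49/7 ≈ 7.000.

λ̂_MAP = 7.000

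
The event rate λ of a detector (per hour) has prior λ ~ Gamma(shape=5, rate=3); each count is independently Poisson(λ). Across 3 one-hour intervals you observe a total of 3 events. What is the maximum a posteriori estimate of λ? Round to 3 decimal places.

λ̂_MAP = 1.167

Σxᵢ = 3, n = 3.
Posterior ∝ λ^4e^(−3λ) · λ^3e^(−3λ) = λ^7e^(−6λ), i.e. Gamma(shape=8, rate=6).
The mode of a Gamma(a, b) with a ≥ 1 (shape–rate) is (a−1)/b = 7/6 ≈ 1.167.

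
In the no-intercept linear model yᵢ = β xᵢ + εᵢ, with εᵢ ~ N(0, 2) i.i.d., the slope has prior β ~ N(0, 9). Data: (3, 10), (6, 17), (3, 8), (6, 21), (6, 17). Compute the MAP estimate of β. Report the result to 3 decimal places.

β̂_MAP = 3.042

log p(β | y) = −Σ(yᵢ − βxᵢ)²/(2·2) − β²/(2·9) + const.
Setting the derivative to zero: Σxᵢ(yᵢ − βxᵢ)/2 − β/9 = 0, so β = Σxᵢyᵢ / (Σxᵢ² + σ²/τ²).
Σxᵢyᵢ = 3·10 + 6·17 + 3·8 + 6·21 + 6·17 = 384; Σxᵢ² = 126; σ²/τ² = 2/9.
β̂_MAP = 384 / (126 + 2/9) = 384/(1136/9) = 216/71 ≈ 3.042.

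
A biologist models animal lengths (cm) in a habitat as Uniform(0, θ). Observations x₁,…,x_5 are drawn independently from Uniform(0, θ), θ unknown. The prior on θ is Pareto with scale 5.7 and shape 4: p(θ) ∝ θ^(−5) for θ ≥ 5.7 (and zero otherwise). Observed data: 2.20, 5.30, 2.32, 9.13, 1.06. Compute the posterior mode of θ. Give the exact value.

θ̂_MAP = 9.13

The Uniform(0, θ) likelihood is θ^(−n) for θ ≥ max(xᵢ), zero otherwise. Here max(xᵢ) = 9.13.
Posterior ∝ θ^(−5) · θ^(−5) = θ^(−10) on θ ≥ max(5.7, 9.13) = 9.13.
This density is strictly decreasing in θ, so the posterior mode lies at the lower boundary of the support.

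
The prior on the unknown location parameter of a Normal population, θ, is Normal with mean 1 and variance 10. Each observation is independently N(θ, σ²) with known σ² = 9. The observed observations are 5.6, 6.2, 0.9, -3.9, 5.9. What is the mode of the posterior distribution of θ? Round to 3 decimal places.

n = 5; x̄ = (5.6 + 6.2 + 0.9 + (-3.9) + 5.9)/5 = 14.7/5 = 2.94.
For a Normal prior and Normal likelihood with known variance, the posterior is Normal; its mode equals its mean, the precision-weighted average.
Prior precision 1/σ₀² = 1/10 = 0.1; data precision n/σ² = 5/9.
θ̂ = (0.1·1 + (5/9)·2.94) / (0.1 + 5/9) = (26/15)/(59/90) = 156/59 ≈ 2.644.

θ̂_MAP = 2.644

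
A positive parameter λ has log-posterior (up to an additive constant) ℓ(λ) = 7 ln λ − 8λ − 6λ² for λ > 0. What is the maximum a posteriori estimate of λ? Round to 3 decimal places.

λ̂_MAP = 0.500

ℓ'(λ) = 7/λ − 8 − 12λ. Setting this to zero and multiplying by λ: 12λ² + 8λ − 7 = 0.
λ = (−8 + √(8² + 4·12·7)) / (2·12) = (−8 + √400) / 24 = (−8 + 20)/24 = 1/2.
ℓ''(λ) = −7/λ² − 12 < 0, confirming a maximum.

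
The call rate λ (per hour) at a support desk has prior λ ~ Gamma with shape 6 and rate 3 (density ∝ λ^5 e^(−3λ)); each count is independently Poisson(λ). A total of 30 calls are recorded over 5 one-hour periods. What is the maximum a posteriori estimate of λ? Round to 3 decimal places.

Σxᵢ = 30, n = 5.
Posterior ∝ λ^5e^(−3λ) · λ^30e^(−5λ) = λ^35e^(−8λ), i.e. Gamma(shape=36, rate=8).
The mode of a Gamma(a, b) with a ≥ 1 (shape–rate) is (a−1)/b = 35/8 ≈ 4.375.

λ̂_MAP = 4.375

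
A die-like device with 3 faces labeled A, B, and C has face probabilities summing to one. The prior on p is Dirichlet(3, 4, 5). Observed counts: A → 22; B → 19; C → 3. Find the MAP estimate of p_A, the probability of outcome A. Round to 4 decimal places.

The posterior is Dirichlet(αᵢ + nᵢ) = Dirichlet(25, 23, 8).
For a Dirichlet(a₁,…,a_K) with all aᵢ > 1, the mode has j-th component (aⱼ − 1)/(Σaᵢ − K).
Here Σaᵢ = 56 and K = 3, so p_A = (25 − 1)/(56 − 3) = 24/53 ≈ 0.4528.

MAP estimate of p_A = 0.4528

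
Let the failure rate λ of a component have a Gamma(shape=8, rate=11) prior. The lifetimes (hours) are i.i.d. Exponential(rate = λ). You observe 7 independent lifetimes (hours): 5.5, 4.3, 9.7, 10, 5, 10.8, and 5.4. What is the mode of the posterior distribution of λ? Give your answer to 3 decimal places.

The Exponential(rate=λ) likelihood is ∝ λ^n e^(−λΣtᵢ). Here n = 7 and Σtᵢ = 5.5 + 4.3 + 9.7 + 10 + 5 + 10.8 + 5.4 = 50.7.
Posterior ∝ λ^7e^(−11λ) · λ^7e^(−50.7λ) = λ^14e^(−61.7λ), i.e. Gamma(15, 61.7).
Mode = (a−1)/b = 14/61.7 ≈ 0.227.

λ̂_MAP = 0.227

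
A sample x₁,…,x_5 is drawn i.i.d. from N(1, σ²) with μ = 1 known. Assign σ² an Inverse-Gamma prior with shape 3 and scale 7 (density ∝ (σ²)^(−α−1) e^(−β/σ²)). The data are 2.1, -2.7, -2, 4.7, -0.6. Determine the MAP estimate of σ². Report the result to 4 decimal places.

Sum of squared deviations about the known mean: SS = (2.1−1)² + (-2.7−1)² + (-2−1)² + (4.7−1)² + (-0.6−1)² = 40.15.
The Normal likelihood contributes (σ²)^(−n/2) exp(−SS/(2σ²)), so the posterior is Inverse-Gamma(α + n/2, β + SS/2) = Inverse-Gamma(5.5, 27.075).
The mode of Inverse-Gamma(a, b) is b/(a+1) = 27.075/6.5 ≈ 4.1654.

σ̂²_MAP = 4.1654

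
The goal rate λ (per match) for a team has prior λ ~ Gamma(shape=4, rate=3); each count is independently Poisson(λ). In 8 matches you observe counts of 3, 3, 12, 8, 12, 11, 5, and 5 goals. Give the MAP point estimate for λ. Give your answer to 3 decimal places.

λ̂_MAP = 5.636

Σxᵢ = 3+3+12+8+12+11+5+5 = 59, with n = 8.
Posterior ∝ λ^3e^(−3λ) · λ^59e^(−8λ) = λ^62e^(−11λ), i.e. Gamma(shape=63, rate=11).
The mode of a Gamma(a, b) with a ≥ 1 (shape–rate) is (a−1)/b = 62/11 ≈ 5.636.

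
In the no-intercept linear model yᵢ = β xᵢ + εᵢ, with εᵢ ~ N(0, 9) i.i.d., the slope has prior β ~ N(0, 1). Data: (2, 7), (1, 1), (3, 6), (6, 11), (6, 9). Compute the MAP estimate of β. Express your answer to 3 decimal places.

β̂_MAP = 1.611

log p(β | y) = −Σ(yᵢ − βxᵢ)²/(2·9) − β²/(2·1) + const.
Setting the derivative to zero: Σxᵢ(yᵢ − βxᵢ)/9 − β/1 = 0, so β = Σxᵢyᵢ / (Σxᵢ² + σ²/τ²).
Σxᵢyᵢ = 2·7 + 1·1 + 3·6 + 6·11 + 6·9 = 153; Σxᵢ² = 86; σ²/τ² = 9.
β̂_MAP = 153 / (86 + 9) = 153/95 ≈ 1.611.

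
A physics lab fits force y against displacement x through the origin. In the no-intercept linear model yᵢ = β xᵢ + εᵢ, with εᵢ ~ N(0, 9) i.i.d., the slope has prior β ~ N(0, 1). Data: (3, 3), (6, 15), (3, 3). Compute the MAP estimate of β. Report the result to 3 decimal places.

β̂_MAP = 1.714

log p(β | y) = −Σ(yᵢ − βxᵢ)²/(2·9) − β²/(2·1) + const.
Setting the derivative to zero: Σxᵢ(yᵢ − βxᵢ)/9 − β/1 = 0, so β = Σxᵢyᵢ / (Σxᵢ² + σ²/τ²).
Σxᵢyᵢ = 3·3 + 6·15 + 3·3 = 108; Σxᵢ² = 54; σ²/τ² = 9.
β̂_MAP = 108 / (54 + 9) = 108/63 ≈ 1.714.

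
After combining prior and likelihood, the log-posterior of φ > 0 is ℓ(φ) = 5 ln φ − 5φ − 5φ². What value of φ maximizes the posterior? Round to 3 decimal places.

φ̂_MAP = 0.500

ℓ'(φ) = 5/φ − 5 − 10φ. Setting this to zero and multiplying by φ: 10φ² + 5φ − 5 = 0.
φ = (−5 + √(5² + 4·10·5)) / (2·10) = (−5 + √225) / 20 = (−5 + 15)/20 = 1/2.
ℓ''(φ) = −5/φ² − 10 < 0, confirming a maximum.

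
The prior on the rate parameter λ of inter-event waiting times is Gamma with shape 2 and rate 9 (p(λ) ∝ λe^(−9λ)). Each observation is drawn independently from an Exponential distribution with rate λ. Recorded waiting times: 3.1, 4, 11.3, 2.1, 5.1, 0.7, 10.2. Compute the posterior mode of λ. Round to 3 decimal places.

λ̂_MAP = 0.176

The Exponential(rate=λ) likelihood is ∝ λ^n e^(−λΣtᵢ). Here n = 7 and Σtᵢ = 3.1 + 4 + 11.3 + 2.1 + 5.1 + 0.7 + 10.2 = 36.5.
Posterior ∝ λe^(−9λ) · λ^7e^(−36.5λ) = λ^8e^(−45.5λ), i.e. Gamma(9, 45.5).
Mode = (a−1)/b = 8/45.5 ≈ 0.176.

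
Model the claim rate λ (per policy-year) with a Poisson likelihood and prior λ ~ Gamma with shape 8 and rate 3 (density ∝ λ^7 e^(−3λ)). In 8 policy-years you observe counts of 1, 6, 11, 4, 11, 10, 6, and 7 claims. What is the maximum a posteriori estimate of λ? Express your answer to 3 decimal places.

λ̂_MAP = 5.727

Σxᵢ = 1+6+11+4+11+10+6+7 = 56, with n = 8.
Posterior ∝ λ^7e^(−3λ) · λ^56e^(−8λ) = λ^63e^(−11λ), i.e. Gamma(shape=64, rate=11).
The mode of a Gamma(a, b) with a ≥ 1 (shape–rate) is (a−1)/b = 63/11 ≈ 5.727.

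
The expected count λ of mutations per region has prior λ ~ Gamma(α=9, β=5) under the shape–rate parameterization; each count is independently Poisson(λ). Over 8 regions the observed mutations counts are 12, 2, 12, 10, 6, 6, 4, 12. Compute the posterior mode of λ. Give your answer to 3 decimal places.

Σxᵢ = 12+2+12+10+6+6+4+12 = 64, with n = 8.
Posterior ∝ λ^8e^(−5λ) · λ^64e^(−8λ) = λ^72e^(−13λ), i.e. Gamma(shape=73, rate=13).
The mode of a Gamma(a, b) with a ≥ 1 (shape–rate) is (a−1)/b = 72/13 ≈ 5.538.

λ̂_MAP = 5.538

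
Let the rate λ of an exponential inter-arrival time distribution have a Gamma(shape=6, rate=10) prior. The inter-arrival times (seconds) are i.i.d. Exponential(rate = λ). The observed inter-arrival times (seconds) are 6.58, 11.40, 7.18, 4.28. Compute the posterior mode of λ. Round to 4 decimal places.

λ̂_MAP = 0.2282

The Exponential(rate=λ) likelihood is ∝ λ^n e^(−λΣtᵢ). Here n = 4 and Σtᵢ = 6.58 + 11.40 + 7.18 + 4.28 = 29.44.
Posterior ∝ λ^5e^(−10λ) · λ^4e^(−29.44λ) = λ^9e^(−39.44λ), i.e. Gamma(10, 39.44).
Mode = (a−1)/b = 9/39.44 ≈ 0.2282.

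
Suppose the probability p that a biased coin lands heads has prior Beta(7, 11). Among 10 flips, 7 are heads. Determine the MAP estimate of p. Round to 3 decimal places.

Prior: Beta(7, 11).
Data: 7 successes in 10 trials. The binomial likelihood contributes p^7(1−p)^3, so the posterior is Beta(7+7, 11+3) = Beta(14, 14).
For Beta(a, b) with a, b > 1 the mode is (a−1)/(a+b−2) = 13/26 ≈ 0.500.

p̂_MAP = 0.500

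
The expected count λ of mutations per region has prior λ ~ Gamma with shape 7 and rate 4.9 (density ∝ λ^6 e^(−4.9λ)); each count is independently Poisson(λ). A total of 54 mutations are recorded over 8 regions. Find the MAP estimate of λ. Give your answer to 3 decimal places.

λ̂_MAP = 4.651

Σxᵢ = 54, n = 8.
Posterior ∝ λ^6e^(−4.9λ) · λ^54e^(−8λ) = λ^60e^(−12.9λ), i.e. Gamma(shape=61, rate=12.9).
The mode of a Gamma(a, b) with a ≥ 1 (shape–rate) is (a−1)/b = 60/12.9 ≈ 4.651.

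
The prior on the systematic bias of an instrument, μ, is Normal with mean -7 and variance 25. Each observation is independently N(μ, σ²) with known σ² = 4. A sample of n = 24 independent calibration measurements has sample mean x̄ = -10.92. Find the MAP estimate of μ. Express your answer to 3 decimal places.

μ̂_MAP = -10.894

n = 24, x̄ = -10.92.
For a Normal prior and Normal likelihood with known variance, the posterior is Normal; its mode equals its mean, the precision-weighted average.
Prior precision 1/σ₀² = 1/25 = 0.04; data precision n/σ² = 24/4 = 6.
μ̂ = (0.04·(-7) + 6·(-10.92)) / (0.04 + 6) = (-65.8)/6.04 = -1645/151 ≈ -10.894.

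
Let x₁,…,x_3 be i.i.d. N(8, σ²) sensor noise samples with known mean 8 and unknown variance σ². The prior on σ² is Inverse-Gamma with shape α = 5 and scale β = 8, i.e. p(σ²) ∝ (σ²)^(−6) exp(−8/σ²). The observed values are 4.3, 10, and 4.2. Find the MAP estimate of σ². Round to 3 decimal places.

Sum of squared deviations about the known mean: SS = (4.3−8)² + (10−8)² + (4.2−8)² = 32.13.
The Normal likelihood contributes (σ²)^(−n/2) exp(−SS/(2σ²)), so the posterior is Inverse-Gamma(α + n/2, β + SS/2) = Inverse-Gamma(6.5, 24.065).
The mode of Inverse-Gamma(a, b) is b/(a+1) = 24.065/7.5 ≈ 3.209.

σ̂²_MAP = 3.209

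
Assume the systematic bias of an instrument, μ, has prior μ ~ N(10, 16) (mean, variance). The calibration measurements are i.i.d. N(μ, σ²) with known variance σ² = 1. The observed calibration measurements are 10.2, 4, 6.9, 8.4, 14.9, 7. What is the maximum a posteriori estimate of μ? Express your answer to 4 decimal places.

n = 6; x̄ = (10.2 + 4 + 6.9 + 8.4 + 14.9 + 7)/6 = 51.4/6 = 257/30 ≈ 8.5667.
For a Normal prior and Normal likelihood with known variance, the posterior is Normal; its mode equals its mean, the precision-weighted average.
Prior precision 1/σ₀² = 1/16 = 0.0625; data precision n/σ² = 6/1 = 6.
μ̂ = (0.0625·10 + 6·(257/30)) / (0.0625 + 6) = 52.025/6.0625 = 4162/485 ≈ 8.5814.

μ̂_MAP = 8.5814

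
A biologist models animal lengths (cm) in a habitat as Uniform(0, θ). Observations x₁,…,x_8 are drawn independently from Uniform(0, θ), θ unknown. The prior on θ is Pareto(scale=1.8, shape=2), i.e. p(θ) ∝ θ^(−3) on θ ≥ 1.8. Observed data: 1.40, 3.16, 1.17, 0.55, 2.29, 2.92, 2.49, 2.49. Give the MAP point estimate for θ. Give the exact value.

The Uniform(0, θ) likelihood is θ^(−n) for θ ≥ max(xᵢ), zero otherwise. Here max(xᵢ) = 3.16.
Posterior ∝ θ^(−3) · θ^(−8) = θ^(−11) on θ ≥ max(1.8, 3.16) = 3.16.
This density is strictly decreasing in θ, so the posterior mode lies at the lower boundary of the support.

θ̂_MAP = 3.16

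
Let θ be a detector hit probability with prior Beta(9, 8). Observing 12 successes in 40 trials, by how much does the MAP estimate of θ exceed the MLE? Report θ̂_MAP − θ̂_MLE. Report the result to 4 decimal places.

MAP − MLE = 0.0636

Posterior is Beta(21, 36); MAP = (21−1)/(57−2) = 20/55 ≈ 0.36364.
MLE ignores the prior: θ̂_MLE = k/n = 12/40 ≈ 0.30000.
Difference = 20/55 − 12/40 = 7/110 ≈ 0.0636.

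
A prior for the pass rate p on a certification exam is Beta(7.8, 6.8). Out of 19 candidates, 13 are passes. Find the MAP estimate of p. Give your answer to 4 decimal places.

Prior: Beta(7.8, 6.8).
Data: 13 successes in 19 trials. The binomial likelihood contributes p^13(1−p)^6, so the posterior is Beta(7.8+13, 6.8+6) = Beta(20.8, 12.8).
For Beta(a, b) with a, b > 1 the mode is (a−1)/(a+b−2) = 19.8/31.6 ≈ 0.6266.

p̂_MAP = 0.6266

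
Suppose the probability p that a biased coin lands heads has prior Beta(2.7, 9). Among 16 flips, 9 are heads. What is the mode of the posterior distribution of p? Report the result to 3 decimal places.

Prior: Beta(2.7, 9).
Data: 9 successes in 16 trials. The binomial likelihood contributes p^9(1−p)^7, so the posterior is Beta(2.7+9, 9+7) = Beta(11.7, 16).
For Beta(a, b) with a, b > 1 the mode is (a−1)/(a+b−2) = 10.7/25.7 ≈ 0.416.

p̂_MAP = 0.416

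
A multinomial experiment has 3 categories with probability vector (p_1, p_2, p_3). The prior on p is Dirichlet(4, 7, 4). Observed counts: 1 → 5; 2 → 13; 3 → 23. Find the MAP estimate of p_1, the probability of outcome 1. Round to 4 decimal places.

MAP estimate: 0.1509

The posterior is Dirichlet(αᵢ + nᵢ) = Dirichlet(9, 20, 27).
For a Dirichlet(a₁,…,a_K) with all aᵢ > 1, the mode has j-th component (aⱼ − 1)/(Σaᵢ − K).
Here Σaᵢ = 56 and K = 3, so p_1 = (9 − 1)/(56 − 3) = 8/53 ≈ 0.1509.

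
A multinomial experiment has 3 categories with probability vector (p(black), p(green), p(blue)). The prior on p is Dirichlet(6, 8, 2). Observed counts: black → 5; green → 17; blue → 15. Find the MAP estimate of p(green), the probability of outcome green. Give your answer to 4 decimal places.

MAP estimate of p(green) = 0.4800

The posterior is Dirichlet(αᵢ + nᵢ) = Dirichlet(11, 25, 17).
For a Dirichlet(a₁,…,a_K) with all aᵢ > 1, the mode has j-th component (aⱼ − 1)/(Σaᵢ − K).
Here Σaᵢ = 53 and K = 3, so p(green) = (25 − 1)/(53 − 3) = 24/50 ≈ 0.4800.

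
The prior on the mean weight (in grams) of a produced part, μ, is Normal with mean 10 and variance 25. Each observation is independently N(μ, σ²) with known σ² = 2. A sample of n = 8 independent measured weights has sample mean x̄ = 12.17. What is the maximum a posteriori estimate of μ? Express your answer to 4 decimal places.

μ̂_MAP = 12.1485

n = 8, x̄ = 12.17.
For a Normal prior and Normal likelihood with known variance, the posterior is Normal; its mode equals its mean, the precision-weighted average.
Prior precision 1/σ₀² = 1/25 = 0.04; data precision n/σ² = 8/2 = 4.
μ̂ = (0.04·10 + 4·12.17) / (0.04 + 4) = 49.08/4.04 = 1227/101 ≈ 12.1485.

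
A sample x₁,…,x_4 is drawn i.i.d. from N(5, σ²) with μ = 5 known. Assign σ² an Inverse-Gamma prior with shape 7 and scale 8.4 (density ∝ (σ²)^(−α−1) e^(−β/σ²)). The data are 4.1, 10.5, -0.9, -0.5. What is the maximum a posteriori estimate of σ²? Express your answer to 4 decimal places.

Sum of squared deviations about the known mean: SS = (4.1−5)² + (10.5−5)² + (-0.9−5)² + (-0.5−5)² = 96.12.
The Normal likelihood contributes (σ²)^(−n/2) exp(−SS/(2σ²)), so the posterior is Inverse-Gamma(α + n/2, β + SS/2) = Inverse-Gamma(9, 56.46).
The mode of Inverse-Gamma(a, b) is b/(a+1) = 56.46/10 ≈ 5.6460.

σ̂²_MAP = 5.6460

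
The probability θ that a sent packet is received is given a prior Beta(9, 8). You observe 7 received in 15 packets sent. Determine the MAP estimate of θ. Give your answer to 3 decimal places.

Prior: Beta(9, 8).
Data: 7 successes in 15 trials. The binomial likelihood contributes θ^7(1−θ)^8, so the posterior is Beta(9+7, 8+8) = Beta(16, 16).
For Beta(a, b) with a, b > 1 the mode is (a−1)/(a+b−2) = 15/30 ≈ 0.500.

θ̂_MAP = 0.500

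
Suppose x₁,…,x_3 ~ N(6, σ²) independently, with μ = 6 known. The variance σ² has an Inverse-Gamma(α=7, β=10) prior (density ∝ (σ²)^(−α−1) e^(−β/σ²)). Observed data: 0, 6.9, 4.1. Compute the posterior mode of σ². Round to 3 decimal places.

Sum of squared deviations about the known mean: SS = (0−6)² + (6.9−6)² + (4.1−6)² = 40.42.
The Normal likelihood contributes (σ²)^(−n/2) exp(−SS/(2σ²)), so the posterior is Inverse-Gamma(α + n/2, β + SS/2) = Inverse-Gamma(8.5, 30.21).
The mode of Inverse-Gamma(a, b) is b/(a+1) = 30.21/9.5 ≈ 3.180.

σ̂²_MAP = 3.180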